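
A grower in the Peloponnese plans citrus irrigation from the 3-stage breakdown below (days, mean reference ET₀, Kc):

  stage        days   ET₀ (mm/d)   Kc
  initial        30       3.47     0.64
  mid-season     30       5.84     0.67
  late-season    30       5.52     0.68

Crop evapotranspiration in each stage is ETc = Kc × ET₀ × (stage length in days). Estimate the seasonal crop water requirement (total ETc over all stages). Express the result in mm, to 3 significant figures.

297 mm

initial: 0.64 × 3.47 × 30 = 66.62 mm
mid-season: 0.67 × 5.84 × 30 = 117.38 mm
late-season: 0.68 × 5.52 × 30 = 112.61 mm
Seasonal total = 296.61 mm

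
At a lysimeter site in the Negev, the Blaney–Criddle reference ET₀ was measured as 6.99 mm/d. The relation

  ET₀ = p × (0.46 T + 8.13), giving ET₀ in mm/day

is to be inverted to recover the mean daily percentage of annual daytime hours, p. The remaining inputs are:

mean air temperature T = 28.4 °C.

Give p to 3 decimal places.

p = ET₀ / (0.46 T + 8.13) = 6.99 / (0.46 × 28.4 + 8.13) = 6.99 / 21.194 = 0.3298

0.330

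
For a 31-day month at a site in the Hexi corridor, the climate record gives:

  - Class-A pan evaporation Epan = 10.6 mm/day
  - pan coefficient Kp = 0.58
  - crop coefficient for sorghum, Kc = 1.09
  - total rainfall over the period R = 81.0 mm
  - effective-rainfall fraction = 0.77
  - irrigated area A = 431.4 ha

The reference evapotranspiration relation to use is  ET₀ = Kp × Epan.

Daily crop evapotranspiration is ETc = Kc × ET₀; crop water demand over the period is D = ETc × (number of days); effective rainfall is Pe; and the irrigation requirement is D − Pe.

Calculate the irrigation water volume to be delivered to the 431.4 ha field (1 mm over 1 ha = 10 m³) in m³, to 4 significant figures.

627100 m³

ET₀ = 0.58 × 10.6 = 6.1480 mm/d
ETc = Kc × ET₀ = 1.09 × 6.1480 = 6.7013 mm/d
Crop demand D = ETc × 31 d = 6.7013 × 31 = 207.740 mm
Pe = 0.77 × 81.0 = 62.370 mm
D − Pe = 207.740 − 62.370 = 145.370 mm
Volume = 145.370 mm × 431.4 ha × 10 = 627126.2 m³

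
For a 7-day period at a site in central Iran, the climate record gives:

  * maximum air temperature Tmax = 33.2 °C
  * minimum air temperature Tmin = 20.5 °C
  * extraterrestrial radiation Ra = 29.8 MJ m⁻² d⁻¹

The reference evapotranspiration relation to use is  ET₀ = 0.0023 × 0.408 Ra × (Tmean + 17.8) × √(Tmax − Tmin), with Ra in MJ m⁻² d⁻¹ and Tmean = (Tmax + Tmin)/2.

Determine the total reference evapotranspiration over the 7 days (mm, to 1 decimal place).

31.1 mm

Tmean = (33.2 + 20.5)/2 = 26.85 °C
0.408 Ra = 0.408 × 29.8 = 12.1584 mm/d equivalent
ET₀ = 0.0023 × 12.1584 × (26.85 + 17.8) × √12.7 = 0.0023 × 12.1584 × 44.65 × 3.5637 = 4.4497 mm/d
Over 7 days: 4.4497 × 7 = 31.148 mm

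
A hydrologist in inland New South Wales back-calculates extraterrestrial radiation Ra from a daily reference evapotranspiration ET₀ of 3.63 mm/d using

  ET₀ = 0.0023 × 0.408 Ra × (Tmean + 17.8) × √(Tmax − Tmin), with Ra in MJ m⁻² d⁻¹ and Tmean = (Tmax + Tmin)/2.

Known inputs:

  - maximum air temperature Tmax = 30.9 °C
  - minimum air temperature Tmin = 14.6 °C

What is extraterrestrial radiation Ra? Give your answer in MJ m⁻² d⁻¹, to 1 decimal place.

23.6 MJ m⁻² d⁻¹

Tmean = (30.9+14.6)/2 = 22.75 °C; ΔT = 16.3
Ra = ET₀ / [0.0023 × 0.408 × (Tmean+17.8) × √ΔT]
   = 3.63 / (0.0023 × 0.408 × 40.55 × 4.0373) = 23.629 MJ m⁻² d⁻¹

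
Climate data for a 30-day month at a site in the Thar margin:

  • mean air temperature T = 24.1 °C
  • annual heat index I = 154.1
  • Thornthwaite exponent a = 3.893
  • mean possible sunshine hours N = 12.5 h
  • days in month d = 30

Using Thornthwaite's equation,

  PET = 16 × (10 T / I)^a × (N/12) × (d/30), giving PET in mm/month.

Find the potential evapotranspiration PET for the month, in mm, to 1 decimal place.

95.0 mm

10T/I = 10 × 24.1 / 154.1 = 1.5639
(10T/I)^a = 1.5639^3.893 = 5.7024
Uncorrected PET = 16 × 5.7024 = 91.238 mm
Correction = (N/12)(d/30) = (12.5/12)(30/30) = 1.0417
PET = 91.238 × 1.0417 = 95.043 mm/month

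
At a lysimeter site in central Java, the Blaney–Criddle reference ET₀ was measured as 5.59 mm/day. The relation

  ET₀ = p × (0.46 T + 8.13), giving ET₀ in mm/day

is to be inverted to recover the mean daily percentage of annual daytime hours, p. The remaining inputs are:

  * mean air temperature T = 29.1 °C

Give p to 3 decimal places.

0.260

p = ET₀ / (0.46 T + 8.13) = 5.59 / (0.46 × 29.1 + 8.13) = 5.59 / 21.516 = 0.2598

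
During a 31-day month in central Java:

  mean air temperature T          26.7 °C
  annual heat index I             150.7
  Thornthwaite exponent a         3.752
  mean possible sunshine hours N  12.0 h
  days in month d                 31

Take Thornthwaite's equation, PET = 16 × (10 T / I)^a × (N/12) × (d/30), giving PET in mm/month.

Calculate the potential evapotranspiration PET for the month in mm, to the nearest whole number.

141 mm

10T/I = 10 × 26.7 / 150.7 = 1.7717
(10T/I)^a = 1.7717^3.752 = 8.5499
Uncorrected PET = 16 × 8.5499 = 136.798 mm
Correction = (N/12)(d/30) = (12.0/12)(31/30) = 1.0333
PET = 136.798 × 1.0333 = 141.353 mm/month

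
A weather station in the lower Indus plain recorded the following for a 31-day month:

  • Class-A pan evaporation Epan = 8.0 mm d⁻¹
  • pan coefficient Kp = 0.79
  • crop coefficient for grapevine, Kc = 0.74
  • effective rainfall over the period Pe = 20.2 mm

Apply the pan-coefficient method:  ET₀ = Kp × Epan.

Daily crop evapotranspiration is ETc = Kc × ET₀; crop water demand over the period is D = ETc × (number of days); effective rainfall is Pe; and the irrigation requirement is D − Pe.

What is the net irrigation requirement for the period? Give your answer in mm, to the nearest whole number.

125 mm

ET₀ = 0.79 × 8.0 = 6.3200 mm/d
ETc = Kc × ET₀ = 0.74 × 6.3200 = 4.6768 mm/d
Crop demand D = ETc × 31 d = 4.6768 × 31 = 144.981 mm
D − Pe = 144.981 − 20.2 = 124.781 mm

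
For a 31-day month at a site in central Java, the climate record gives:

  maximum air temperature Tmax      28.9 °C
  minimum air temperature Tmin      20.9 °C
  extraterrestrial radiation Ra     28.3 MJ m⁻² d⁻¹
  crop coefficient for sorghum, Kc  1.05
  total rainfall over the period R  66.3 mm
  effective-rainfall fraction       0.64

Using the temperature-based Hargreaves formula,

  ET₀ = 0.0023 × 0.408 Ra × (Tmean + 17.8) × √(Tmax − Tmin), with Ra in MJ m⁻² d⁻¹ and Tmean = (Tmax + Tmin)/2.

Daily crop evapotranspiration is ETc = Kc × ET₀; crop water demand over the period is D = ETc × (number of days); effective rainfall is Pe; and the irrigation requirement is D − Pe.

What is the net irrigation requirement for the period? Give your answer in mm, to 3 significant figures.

Tmean = (28.9 + 20.9)/2 = 24.90 °C
0.408 Ra = 0.408 × 28.3 = 11.5464 mm/d equivalent
ET₀ = 0.0023 × 11.5464 × (24.90 + 17.8) × √8.0 = 0.0023 × 11.5464 × 42.70 × 2.8284 = 3.2073 mm/d
ETc = Kc × ET₀ = 1.05 × 3.2073 = 3.3677 mm/d
Crop demand D = ETc × 31 d = 3.3677 × 31 = 104.399 mm
Pe = 0.64 × 66.3 = 42.432 mm
D − Pe = 104.399 − 42.432 = 61.967 mm

62.0 mm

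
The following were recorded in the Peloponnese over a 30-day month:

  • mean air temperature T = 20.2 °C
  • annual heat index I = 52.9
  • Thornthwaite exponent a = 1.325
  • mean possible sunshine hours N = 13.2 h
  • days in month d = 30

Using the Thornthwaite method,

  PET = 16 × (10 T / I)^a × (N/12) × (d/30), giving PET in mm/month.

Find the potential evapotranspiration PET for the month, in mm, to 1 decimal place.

10T/I = 10 × 20.2 / 52.9 = 3.8185
(10T/I)^a = 3.8185^1.325 = 5.9021
Uncorrected PET = 16 × 5.9021 = 94.434 mm
Correction = (N/12)(d/30) = (13.2/12)(30/30) = 1.1000
PET = 94.434 × 1.1000 = 103.877 mm/month

103.9 mm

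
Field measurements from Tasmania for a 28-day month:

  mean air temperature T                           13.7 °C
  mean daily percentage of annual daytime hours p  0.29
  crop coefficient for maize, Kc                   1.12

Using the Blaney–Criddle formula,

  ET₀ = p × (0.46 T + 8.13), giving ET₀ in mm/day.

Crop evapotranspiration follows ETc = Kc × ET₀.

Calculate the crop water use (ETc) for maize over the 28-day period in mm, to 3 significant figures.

131 mm

ET₀ = 0.29 × (0.46 × 13.7 + 8.13) = 0.29 × 14.432 = 4.1853 mm/d
ETc = Kc × ET₀ = 1.12 × 4.1853 = 4.6875 mm/d
Over 28 days: 4.6875 × 28 = 131.250 mm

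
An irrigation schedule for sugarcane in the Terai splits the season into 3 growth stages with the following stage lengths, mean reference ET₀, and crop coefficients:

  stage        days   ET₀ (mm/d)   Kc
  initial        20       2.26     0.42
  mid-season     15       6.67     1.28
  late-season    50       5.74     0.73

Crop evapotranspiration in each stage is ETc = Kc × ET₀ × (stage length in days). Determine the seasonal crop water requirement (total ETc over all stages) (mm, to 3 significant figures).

initial: 0.42 × 2.26 × 20 = 18.98 mm
mid-season: 1.28 × 6.67 × 15 = 128.06 mm
late-season: 0.73 × 5.74 × 50 = 209.51 mm
Seasonal total = 356.55 mm

357 mm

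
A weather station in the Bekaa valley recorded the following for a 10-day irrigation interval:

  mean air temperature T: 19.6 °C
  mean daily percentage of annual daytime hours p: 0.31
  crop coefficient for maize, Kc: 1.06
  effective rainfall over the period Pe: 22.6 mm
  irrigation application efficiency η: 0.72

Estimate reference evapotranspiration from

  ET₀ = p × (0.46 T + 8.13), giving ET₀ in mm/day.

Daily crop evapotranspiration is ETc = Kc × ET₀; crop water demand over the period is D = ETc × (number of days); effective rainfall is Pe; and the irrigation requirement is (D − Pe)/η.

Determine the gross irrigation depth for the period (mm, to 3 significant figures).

ET₀ = 0.31 × (0.46 × 19.6 + 8.13) = 0.31 × 17.146 = 5.3153 mm/d
ETc = Kc × ET₀ = 1.06 × 5.3153 = 5.6342 mm/d
Crop demand D = ETc × 10 d = 5.6342 × 10 = 56.342 mm
D − Pe = 56.342 − 22.6 = 33.742 mm
Gross irrigation = 33.742 / 0.72 = 46.864 mm

46.9 mm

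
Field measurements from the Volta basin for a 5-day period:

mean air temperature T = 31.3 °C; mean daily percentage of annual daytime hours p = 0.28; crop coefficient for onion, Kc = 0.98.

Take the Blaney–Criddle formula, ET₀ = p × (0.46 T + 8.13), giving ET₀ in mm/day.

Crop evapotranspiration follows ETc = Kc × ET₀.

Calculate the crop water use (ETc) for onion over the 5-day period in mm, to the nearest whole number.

31 mm

ET₀ = 0.28 × (0.46 × 31.3 + 8.13) = 0.28 × 22.528 = 6.3078 mm/d
ETc = Kc × ET₀ = 0.98 × 6.3078 = 6.1816 mm/d
Over 5 days: 6.1816 × 5 = 30.908 mm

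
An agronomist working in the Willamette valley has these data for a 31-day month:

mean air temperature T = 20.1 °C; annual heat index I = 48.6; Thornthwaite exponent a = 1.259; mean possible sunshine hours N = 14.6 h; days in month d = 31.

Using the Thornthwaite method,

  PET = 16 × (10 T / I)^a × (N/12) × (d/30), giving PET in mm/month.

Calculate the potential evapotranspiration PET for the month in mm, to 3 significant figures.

120 mm

10T/I = 10 × 20.1 / 48.6 = 4.1358
(10T/I)^a = 4.1358^1.259 = 5.9738
Uncorrected PET = 16 × 5.9738 = 95.581 mm
Correction = (N/12)(d/30) = (14.6/12)(31/30) = 1.2572
PET = 95.581 × 1.2572 = 120.164 mm/month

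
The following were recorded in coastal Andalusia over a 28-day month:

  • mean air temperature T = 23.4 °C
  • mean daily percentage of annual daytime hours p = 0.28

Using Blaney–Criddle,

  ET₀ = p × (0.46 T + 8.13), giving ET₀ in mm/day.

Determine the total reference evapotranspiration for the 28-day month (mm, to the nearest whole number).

148 mm

ET₀ = 0.28 × (0.46 × 23.4 + 8.13) = 0.28 × 18.894 = 5.2903 mm/d
Monthly total = 5.2903 × 28 = 148.128 mm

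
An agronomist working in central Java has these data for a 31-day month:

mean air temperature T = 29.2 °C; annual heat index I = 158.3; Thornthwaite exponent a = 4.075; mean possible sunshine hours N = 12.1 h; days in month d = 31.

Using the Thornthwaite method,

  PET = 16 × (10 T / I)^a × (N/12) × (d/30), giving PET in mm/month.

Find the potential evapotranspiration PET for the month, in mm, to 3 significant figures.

10T/I = 10 × 29.2 / 158.3 = 1.8446
(10T/I)^a = 1.8446^4.075 = 12.1214
Uncorrected PET = 16 × 12.1214 = 193.942 mm
Correction = (N/12)(d/30) = (12.1/12)(31/30) = 1.0419
PET = 193.942 × 1.0419 = 202.068 mm/month

202 mm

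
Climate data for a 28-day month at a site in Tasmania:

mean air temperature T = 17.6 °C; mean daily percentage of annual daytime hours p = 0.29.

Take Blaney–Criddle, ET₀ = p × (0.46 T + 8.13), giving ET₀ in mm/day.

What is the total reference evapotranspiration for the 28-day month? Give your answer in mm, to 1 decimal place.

ET₀ = 0.29 × (0.46 × 17.6 + 8.13) = 0.29 × 16.226 = 4.7055 mm/d
Monthly total = 4.7055 × 28 = 131.754 mm

131.8 mm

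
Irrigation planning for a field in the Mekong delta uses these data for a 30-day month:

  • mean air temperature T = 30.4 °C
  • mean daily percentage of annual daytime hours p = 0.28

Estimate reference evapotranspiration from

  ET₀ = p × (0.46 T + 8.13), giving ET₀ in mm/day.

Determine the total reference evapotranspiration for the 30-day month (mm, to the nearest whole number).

186 mm

ET₀ = 0.28 × (0.46 × 30.4 + 8.13) = 0.28 × 22.114 = 6.1919 mm/d
Monthly total = 6.1919 × 30 = 185.757 mm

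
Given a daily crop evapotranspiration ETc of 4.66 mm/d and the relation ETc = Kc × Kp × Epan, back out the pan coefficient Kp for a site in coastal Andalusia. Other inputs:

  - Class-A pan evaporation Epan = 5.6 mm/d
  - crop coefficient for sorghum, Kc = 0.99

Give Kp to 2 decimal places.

0.84

ETc = Kc × Kp × Epan  ⇒  Kp = ETc / (Kc × Epan)
Kp = 4.66 / (0.99 × 5.6) = 4.66 / 5.544 = 0.8405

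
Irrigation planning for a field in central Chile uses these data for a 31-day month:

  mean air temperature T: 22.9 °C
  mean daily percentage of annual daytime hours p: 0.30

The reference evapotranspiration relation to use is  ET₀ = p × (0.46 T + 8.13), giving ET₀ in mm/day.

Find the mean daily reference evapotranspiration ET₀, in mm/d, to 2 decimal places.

5.60 mm/d

ET₀ = 0.30 × (0.46 × 22.9 + 8.13) = 0.30 × 18.664 = 5.5992 mm/d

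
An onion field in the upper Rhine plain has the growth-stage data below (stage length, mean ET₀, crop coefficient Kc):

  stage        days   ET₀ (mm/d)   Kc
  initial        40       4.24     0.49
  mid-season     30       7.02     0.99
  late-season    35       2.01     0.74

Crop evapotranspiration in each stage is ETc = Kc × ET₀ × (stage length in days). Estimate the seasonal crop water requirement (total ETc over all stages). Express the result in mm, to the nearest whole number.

344 mm

initial: 0.49 × 4.24 × 40 = 83.10 mm
mid-season: 0.99 × 7.02 × 30 = 208.49 mm
late-season: 0.74 × 2.01 × 35 = 52.06 mm
Seasonal total = 343.65 mm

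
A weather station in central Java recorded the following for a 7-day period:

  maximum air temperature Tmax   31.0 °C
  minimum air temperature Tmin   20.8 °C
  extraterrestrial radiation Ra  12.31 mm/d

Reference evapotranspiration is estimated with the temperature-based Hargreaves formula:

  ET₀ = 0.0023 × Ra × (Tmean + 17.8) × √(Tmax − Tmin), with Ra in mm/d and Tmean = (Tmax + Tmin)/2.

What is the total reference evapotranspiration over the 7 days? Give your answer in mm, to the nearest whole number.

28 mm

Tmean = (31.0 + 20.8)/2 = 25.90 °C
ET₀ = 0.0023 × 12.31 × (25.90 + 17.8) × √10.2 = 0.0023 × 12.31 × 43.70 × 3.1937 = 3.9515 mm/d
Over 7 days: 3.9515 × 7 = 27.661 mm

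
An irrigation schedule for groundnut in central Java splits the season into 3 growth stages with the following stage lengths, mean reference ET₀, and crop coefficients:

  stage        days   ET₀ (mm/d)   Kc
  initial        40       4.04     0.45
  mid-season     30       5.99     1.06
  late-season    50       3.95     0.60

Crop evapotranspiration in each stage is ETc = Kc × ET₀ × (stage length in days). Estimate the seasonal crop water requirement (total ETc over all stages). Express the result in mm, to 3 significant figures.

initial: 0.45 × 4.04 × 40 = 72.72 mm
mid-season: 1.06 × 5.99 × 30 = 190.48 mm
late-season: 0.60 × 3.95 × 50 = 118.50 mm
Seasonal total = 381.70 mm

382 mm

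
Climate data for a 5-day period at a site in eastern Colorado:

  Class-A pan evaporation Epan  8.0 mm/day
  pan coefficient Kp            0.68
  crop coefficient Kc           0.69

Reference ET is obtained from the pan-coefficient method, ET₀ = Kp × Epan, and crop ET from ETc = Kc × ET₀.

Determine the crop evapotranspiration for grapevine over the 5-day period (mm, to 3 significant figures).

18.8 mm

ET₀ = 0.68 × 8.0 = 5.4400 mm/d
ETc = Kc × ET₀ = 0.69 × 5.4400 = 3.7536 mm/d
Over 5 days: 3.7536 × 5 = 18.768 mm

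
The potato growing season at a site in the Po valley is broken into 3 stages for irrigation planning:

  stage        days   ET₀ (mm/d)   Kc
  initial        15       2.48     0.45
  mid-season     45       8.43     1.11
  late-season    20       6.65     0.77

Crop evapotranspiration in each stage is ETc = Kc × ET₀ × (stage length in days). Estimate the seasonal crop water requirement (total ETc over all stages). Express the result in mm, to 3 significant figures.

initial: 0.45 × 2.48 × 15 = 16.74 mm
mid-season: 1.11 × 8.43 × 45 = 421.08 mm
late-season: 0.77 × 6.65 × 20 = 102.41 mm
Seasonal total = 540.23 mm

540 mm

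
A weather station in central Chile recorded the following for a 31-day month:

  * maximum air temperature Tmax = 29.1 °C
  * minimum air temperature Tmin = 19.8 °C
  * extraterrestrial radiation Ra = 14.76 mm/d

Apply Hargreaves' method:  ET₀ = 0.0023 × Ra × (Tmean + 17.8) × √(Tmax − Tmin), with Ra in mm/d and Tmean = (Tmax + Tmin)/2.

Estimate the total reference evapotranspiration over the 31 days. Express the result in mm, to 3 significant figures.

136 mm

Tmean = (29.1 + 19.8)/2 = 24.45 °C
ET₀ = 0.0023 × 14.76 × (24.45 + 17.8) × √9.3 = 0.0023 × 14.76 × 42.25 × 3.0496 = 4.3741 mm/d
Over 31 days: 4.3741 × 31 = 135.597 mm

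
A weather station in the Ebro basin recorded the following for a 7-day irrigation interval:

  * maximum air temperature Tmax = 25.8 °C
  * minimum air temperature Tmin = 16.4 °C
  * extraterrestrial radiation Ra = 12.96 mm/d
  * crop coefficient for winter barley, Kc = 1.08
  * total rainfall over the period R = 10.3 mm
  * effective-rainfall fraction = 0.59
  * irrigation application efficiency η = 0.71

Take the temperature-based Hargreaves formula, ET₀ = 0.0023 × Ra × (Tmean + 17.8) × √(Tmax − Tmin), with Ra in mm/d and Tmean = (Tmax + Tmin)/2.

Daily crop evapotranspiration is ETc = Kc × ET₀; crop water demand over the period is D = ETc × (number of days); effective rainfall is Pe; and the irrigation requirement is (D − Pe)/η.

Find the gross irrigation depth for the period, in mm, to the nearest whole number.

Tmean = (25.8 + 16.4)/2 = 21.10 °C
ET₀ = 0.0023 × 12.96 × (21.10 + 17.8) × √9.4 = 0.0023 × 12.96 × 38.90 × 3.0659 = 3.5550 mm/d
ETc = Kc × ET₀ = 1.08 × 3.5550 = 3.8394 mm/d
Crop demand D = ETc × 7 d = 3.8394 × 7 = 26.876 mm
Pe = 0.59 × 10.3 = 6.077 mm
D − Pe = 26.876 − 6.077 = 20.799 mm
Gross irrigation = 20.799 / 0.71 = 29.294 mm

29 mm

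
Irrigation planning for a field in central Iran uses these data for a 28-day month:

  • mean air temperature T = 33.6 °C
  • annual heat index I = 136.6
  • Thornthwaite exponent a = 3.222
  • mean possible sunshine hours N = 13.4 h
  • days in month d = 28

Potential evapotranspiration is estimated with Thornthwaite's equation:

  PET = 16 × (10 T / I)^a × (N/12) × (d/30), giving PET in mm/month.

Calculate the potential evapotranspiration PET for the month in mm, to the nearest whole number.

10T/I = 10 × 33.6 / 136.6 = 2.4597
(10T/I)^a = 2.4597^3.222 = 18.1728
Uncorrected PET = 16 × 18.1728 = 290.765 mm
Correction = (N/12)(d/30) = (13.4/12)(28/30) = 1.0422
PET = 290.765 × 1.0422 = 303.035 mm/month

303 mm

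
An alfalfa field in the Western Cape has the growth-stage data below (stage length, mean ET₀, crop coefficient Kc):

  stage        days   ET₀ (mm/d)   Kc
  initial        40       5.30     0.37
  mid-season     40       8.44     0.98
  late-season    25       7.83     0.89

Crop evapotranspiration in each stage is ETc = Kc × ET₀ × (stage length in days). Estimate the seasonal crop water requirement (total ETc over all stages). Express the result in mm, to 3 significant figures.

initial: 0.37 × 5.30 × 40 = 78.44 mm
mid-season: 0.98 × 8.44 × 40 = 330.85 mm
late-season: 0.89 × 7.83 × 25 = 174.22 mm
Seasonal total = 583.51 mm

584 mm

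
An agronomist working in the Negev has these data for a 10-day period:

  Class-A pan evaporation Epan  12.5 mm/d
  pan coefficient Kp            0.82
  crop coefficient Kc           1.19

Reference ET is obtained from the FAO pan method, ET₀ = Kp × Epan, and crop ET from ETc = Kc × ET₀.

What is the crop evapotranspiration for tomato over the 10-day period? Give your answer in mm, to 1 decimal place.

122.0 mm

ET₀ = 0.82 × 12.5 = 10.2500 mm/d
ETc = Kc × ET₀ = 1.19 × 10.2500 = 12.1975 mm/d
Over 10 days: 12.1975 × 10 = 121.975 mm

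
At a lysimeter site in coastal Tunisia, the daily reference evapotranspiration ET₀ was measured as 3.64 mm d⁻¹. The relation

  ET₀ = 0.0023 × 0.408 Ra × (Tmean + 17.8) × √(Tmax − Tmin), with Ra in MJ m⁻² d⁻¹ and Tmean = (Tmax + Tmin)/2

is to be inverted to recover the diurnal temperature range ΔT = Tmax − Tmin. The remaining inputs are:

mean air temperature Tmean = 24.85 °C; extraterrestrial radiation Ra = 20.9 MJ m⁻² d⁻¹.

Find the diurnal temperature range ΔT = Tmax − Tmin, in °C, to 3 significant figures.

√ΔT = ET₀ / [0.0023 × 0.408 × Ra × (Tmean+17.8)] = 3.64 / (0.0023 × 8.5272 × 42.65) = 4.3516
ΔT = 4.3516² = 18.936 °C

18.9 °C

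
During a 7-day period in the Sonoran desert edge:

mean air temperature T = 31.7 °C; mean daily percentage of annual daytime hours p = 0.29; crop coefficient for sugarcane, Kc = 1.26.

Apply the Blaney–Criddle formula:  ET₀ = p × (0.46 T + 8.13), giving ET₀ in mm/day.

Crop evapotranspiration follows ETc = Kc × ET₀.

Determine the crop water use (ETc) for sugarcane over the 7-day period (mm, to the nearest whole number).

ET₀ = 0.29 × (0.46 × 31.7 + 8.13) = 0.29 × 22.712 = 6.5865 mm/d
ETc = Kc × ET₀ = 1.26 × 6.5865 = 8.2990 mm/d
Over 7 days: 8.2990 × 7 = 58.093 mm

58 mm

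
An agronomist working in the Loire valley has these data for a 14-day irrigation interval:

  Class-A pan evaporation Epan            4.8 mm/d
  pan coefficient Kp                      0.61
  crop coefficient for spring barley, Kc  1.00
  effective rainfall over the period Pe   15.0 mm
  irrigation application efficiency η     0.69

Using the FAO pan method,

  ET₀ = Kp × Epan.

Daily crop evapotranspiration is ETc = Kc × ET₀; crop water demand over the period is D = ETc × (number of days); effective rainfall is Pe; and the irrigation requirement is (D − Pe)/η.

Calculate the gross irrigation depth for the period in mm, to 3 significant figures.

37.7 mm

ET₀ = 0.61 × 4.8 = 2.9280 mm/d
ETc = Kc × ET₀ = 1.00 × 2.9280 = 2.9280 mm/d
Crop demand D = ETc × 14 d = 2.9280 × 14 = 40.992 mm
D − Pe = 40.992 − 15.0 = 25.992 mm
Gross irrigation = 25.992 / 0.69 = 37.670 mm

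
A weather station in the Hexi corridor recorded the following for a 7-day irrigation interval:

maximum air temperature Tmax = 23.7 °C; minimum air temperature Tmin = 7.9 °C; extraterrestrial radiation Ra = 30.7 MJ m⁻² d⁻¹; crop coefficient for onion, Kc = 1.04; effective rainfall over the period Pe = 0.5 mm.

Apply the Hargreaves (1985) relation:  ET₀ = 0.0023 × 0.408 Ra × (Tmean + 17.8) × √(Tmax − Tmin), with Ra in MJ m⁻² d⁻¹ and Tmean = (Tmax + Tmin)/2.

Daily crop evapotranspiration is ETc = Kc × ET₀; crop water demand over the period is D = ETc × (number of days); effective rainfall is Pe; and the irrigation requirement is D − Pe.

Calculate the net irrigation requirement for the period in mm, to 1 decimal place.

Tmean = (23.7 + 7.9)/2 = 15.80 °C
0.408 Ra = 0.408 × 30.7 = 12.5256 mm/d equivalent
ET₀ = 0.0023 × 12.5256 × (15.80 + 17.8) × √15.8 = 0.0023 × 12.5256 × 33.60 × 3.9749 = 3.8476 mm/d
ETc = Kc × ET₀ = 1.04 × 3.8476 = 4.0015 mm/d
Crop demand D = ETc × 7 d = 4.0015 × 7 = 28.011 mm
D − Pe = 28.011 − 0.5 = 27.511 mm

27.5 mm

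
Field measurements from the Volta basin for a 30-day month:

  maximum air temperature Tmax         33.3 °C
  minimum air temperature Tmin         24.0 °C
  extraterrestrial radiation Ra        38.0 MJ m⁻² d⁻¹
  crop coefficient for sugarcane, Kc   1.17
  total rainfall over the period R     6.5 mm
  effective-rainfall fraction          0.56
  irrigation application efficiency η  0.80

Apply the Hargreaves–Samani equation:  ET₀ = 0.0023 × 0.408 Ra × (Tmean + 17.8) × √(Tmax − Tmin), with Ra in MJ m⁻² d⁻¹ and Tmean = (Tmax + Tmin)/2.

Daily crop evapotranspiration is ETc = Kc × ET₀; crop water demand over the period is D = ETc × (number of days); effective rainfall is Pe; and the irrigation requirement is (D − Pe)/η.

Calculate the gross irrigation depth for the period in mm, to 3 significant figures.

Tmean = (33.3 + 24.0)/2 = 28.65 °C
0.408 Ra = 0.408 × 38.0 = 15.5040 mm/d equivalent
ET₀ = 0.0023 × 15.5040 × (28.65 + 17.8) × √9.3 = 0.0023 × 15.5040 × 46.45 × 3.0496 = 5.0513 mm/d
ETc = Kc × ET₀ = 1.17 × 5.0513 = 5.9100 mm/d
Crop demand D = ETc × 30 d = 5.9100 × 30 = 177.300 mm
Pe = 0.56 × 6.5 = 3.640 mm
D − Pe = 177.300 − 3.640 = 173.660 mm
Gross irrigation = 173.660 / 0.80 = 217.075 mm

217 mm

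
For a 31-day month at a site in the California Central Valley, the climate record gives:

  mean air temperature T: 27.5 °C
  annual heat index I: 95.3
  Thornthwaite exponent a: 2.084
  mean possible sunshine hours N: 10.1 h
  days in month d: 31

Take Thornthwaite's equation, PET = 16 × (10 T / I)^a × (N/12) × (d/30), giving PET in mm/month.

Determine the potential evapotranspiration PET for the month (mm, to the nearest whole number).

10T/I = 10 × 27.5 / 95.3 = 2.8856
(10T/I)^a = 2.8856^2.084 = 9.1019
Uncorrected PET = 16 × 9.1019 = 145.630 mm
Correction = (N/12)(d/30) = (10.1/12)(31/30) = 0.8697
PET = 145.630 × 0.8697 = 126.654 mm/month

127 mm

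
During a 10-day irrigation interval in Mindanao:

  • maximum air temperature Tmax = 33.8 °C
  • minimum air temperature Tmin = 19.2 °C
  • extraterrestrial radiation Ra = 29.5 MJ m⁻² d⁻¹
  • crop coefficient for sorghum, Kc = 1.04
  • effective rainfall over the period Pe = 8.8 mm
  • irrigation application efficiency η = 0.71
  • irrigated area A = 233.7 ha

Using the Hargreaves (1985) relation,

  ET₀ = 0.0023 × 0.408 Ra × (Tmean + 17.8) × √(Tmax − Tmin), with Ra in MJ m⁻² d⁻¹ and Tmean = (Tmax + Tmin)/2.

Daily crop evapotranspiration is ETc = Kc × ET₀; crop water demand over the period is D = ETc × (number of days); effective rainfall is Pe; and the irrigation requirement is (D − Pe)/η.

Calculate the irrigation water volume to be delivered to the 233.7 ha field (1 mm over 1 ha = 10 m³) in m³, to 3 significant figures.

131000 m³

Tmean = (33.8 + 19.2)/2 = 26.50 °C
0.408 Ra = 0.408 × 29.5 = 12.0360 mm/d equivalent
ET₀ = 0.0023 × 12.0360 × (26.50 + 17.8) × √14.6 = 0.0023 × 12.0360 × 44.30 × 3.8210 = 4.6859 mm/d
ETc = Kc × ET₀ = 1.04 × 4.6859 = 4.8733 mm/d
Crop demand D = ETc × 10 d = 4.8733 × 10 = 48.733 mm
D − Pe = 48.733 − 8.8 = 39.933 mm
Gross irrigation = 39.933 / 0.71 = 56.244 mm
Volume = 56.244 mm × 233.7 ha × 10 = 131442.2 m³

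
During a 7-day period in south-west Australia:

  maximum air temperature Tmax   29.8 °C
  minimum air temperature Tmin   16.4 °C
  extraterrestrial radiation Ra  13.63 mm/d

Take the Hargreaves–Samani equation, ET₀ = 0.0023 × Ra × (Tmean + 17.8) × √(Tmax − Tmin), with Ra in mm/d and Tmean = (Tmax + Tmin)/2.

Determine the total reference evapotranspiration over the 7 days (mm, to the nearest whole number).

Tmean = (29.8 + 16.4)/2 = 23.10 °C
ET₀ = 0.0023 × 13.63 × (23.10 + 17.8) × √13.4 = 0.0023 × 13.63 × 40.90 × 3.6606 = 4.6935 mm/d
Over 7 days: 4.6935 × 7 = 32.855 mm

33 mm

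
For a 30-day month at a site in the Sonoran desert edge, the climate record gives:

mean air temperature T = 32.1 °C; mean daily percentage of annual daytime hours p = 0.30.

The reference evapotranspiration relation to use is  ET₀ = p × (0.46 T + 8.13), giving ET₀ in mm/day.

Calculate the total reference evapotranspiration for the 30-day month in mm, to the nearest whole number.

206 mm

ET₀ = 0.30 × (0.46 × 32.1 + 8.13) = 0.30 × 22.896 = 6.8688 mm/d
Monthly total = 6.8688 × 30 = 206.064 mm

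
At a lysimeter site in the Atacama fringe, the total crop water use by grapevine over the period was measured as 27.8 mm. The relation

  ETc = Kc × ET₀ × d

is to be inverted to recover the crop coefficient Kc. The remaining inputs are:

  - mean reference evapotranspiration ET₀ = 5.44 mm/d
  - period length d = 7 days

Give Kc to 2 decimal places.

0.73

ETc = Kc × ET₀ × d  ⇒  Kc = ETc / (ET₀ × d)
Kc = 27.8 / (5.44 × 7) = 27.8 / 38.08 = 0.7300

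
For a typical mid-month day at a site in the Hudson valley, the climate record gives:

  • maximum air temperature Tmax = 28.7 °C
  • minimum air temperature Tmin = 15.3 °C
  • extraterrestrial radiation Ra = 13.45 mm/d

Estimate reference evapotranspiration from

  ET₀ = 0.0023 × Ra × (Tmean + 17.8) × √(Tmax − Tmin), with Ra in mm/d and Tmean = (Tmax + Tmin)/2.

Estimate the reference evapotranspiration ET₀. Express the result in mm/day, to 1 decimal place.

4.5 mm/day

Tmean = (28.7 + 15.3)/2 = 22.00 °C
ET₀ = 0.0023 × 13.45 × (22.00 + 17.8) × √13.4 = 0.0023 × 13.45 × 39.80 × 3.6606 = 4.5070 mm/d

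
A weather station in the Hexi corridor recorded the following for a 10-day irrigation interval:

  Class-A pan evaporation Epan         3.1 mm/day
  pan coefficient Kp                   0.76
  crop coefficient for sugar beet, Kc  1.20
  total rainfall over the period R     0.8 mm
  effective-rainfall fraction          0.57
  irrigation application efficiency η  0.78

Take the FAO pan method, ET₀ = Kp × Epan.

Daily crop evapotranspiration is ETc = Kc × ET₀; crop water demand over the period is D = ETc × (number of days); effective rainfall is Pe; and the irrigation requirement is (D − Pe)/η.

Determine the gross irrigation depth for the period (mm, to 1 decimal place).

35.7 mm

ET₀ = 0.76 × 3.1 = 2.3560 mm/d
ETc = Kc × ET₀ = 1.20 × 2.3560 = 2.8272 mm/d
Crop demand D = ETc × 10 d = 2.8272 × 10 = 28.272 mm
Pe = 0.57 × 0.8 = 0.456 mm
D − Pe = 28.272 − 0.456 = 27.816 mm
Gross irrigation = 27.816 / 0.78 = 35.662 mm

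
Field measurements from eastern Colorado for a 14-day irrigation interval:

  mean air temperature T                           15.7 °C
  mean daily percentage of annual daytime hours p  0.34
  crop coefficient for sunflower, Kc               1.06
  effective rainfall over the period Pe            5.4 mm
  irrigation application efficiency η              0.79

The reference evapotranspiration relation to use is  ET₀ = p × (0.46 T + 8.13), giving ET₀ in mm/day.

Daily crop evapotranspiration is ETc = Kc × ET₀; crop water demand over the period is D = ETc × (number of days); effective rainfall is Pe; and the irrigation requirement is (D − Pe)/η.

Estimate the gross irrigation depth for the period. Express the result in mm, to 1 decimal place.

91.2 mm

ET₀ = 0.34 × (0.46 × 15.7 + 8.13) = 0.34 × 15.352 = 5.2197 mm/d
ETc = Kc × ET₀ = 1.06 × 5.2197 = 5.5329 mm/d
Crop demand D = ETc × 14 d = 5.5329 × 14 = 77.461 mm
D − Pe = 77.461 − 5.4 = 72.061 mm
Gross irrigation = 72.061 / 0.79 = 91.216 mm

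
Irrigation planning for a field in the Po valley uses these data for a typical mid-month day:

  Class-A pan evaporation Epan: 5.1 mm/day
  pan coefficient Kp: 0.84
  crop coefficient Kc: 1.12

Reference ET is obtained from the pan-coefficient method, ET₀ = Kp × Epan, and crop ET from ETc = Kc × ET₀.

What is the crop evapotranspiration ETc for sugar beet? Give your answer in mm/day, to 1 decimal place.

4.8 mm/day

ET₀ = 0.84 × 5.1 = 4.2840 mm/d
ETc = Kc × ET₀ = 1.12 × 4.2840 = 4.7981 mm/d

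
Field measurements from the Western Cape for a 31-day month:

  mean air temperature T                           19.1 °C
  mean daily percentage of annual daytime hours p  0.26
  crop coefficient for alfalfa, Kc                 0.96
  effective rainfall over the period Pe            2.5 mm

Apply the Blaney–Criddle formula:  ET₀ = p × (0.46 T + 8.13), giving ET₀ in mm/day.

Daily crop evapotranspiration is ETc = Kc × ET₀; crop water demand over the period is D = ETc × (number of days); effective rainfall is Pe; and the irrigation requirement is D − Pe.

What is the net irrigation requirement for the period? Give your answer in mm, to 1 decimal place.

ET₀ = 0.26 × (0.46 × 19.1 + 8.13) = 0.26 × 16.916 = 4.3982 mm/d
ETc = Kc × ET₀ = 0.96 × 4.3982 = 4.2223 mm/d
Crop demand D = ETc × 31 d = 4.2223 × 31 = 130.891 mm
D − Pe = 130.891 − 2.5 = 128.391 mm

128.4 mm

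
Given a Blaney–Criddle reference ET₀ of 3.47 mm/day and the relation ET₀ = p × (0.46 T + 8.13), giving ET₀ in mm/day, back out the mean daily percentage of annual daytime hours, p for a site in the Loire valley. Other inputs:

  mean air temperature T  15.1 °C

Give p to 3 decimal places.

0.230

p = ET₀ / (0.46 T + 8.13) = 3.47 / (0.46 × 15.1 + 8.13) = 3.47 / 15.076 = 0.2302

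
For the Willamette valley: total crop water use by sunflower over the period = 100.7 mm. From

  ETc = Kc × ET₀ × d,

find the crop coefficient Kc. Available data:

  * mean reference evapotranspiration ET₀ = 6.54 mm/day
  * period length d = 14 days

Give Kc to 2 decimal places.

1.10

ETc = Kc × ET₀ × d  ⇒  Kc = ETc / (ET₀ × d)
Kc = 100.7 / (6.54 × 14) = 100.7 / 91.56 = 1.0998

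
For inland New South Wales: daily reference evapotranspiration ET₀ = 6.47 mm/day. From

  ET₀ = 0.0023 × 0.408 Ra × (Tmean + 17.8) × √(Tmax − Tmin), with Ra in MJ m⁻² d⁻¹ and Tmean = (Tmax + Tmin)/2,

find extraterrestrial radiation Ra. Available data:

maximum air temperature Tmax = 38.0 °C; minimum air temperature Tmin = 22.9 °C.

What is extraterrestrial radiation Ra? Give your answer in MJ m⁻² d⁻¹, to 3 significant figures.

36.8 MJ m⁻² d⁻¹

Tmean = (38.0+22.9)/2 = 30.45 °C; ΔT = 15.1
Ra = ET₀ / [0.0023 × 0.408 × (Tmean+17.8) × √ΔT]
   = 6.47 / (0.0023 × 0.408 × 48.25 × 3.8859) = 36.773 MJ m⁻² d⁻¹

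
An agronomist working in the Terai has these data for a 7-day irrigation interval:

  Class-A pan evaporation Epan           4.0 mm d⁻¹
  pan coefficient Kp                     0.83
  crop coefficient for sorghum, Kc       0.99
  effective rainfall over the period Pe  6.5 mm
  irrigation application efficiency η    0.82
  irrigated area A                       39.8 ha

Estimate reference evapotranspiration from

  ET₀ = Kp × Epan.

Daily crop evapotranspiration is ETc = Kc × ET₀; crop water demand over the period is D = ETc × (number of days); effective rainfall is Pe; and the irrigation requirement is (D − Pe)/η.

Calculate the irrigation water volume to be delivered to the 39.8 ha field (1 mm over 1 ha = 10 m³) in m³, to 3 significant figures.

ET₀ = 0.83 × 4.0 = 3.3200 mm/d
ETc = Kc × ET₀ = 0.99 × 3.3200 = 3.2868 mm/d
Crop demand D = ETc × 7 d = 3.2868 × 7 = 23.008 mm
D − Pe = 23.008 − 6.5 = 16.508 mm
Gross irrigation = 16.508 / 0.82 = 20.132 mm
Volume = 20.132 mm × 39.8 ha × 10 = 8012.5 m³

8010 m³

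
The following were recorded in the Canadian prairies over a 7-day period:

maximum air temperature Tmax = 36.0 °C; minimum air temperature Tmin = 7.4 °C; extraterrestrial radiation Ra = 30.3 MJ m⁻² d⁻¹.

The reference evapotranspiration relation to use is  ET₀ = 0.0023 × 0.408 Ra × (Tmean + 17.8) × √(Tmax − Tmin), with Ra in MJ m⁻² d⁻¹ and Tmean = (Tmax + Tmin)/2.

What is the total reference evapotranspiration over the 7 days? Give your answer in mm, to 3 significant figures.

Tmean = (36.0 + 7.4)/2 = 21.70 °C
0.408 Ra = 0.408 × 30.3 = 12.3624 mm/d equivalent
ET₀ = 0.0023 × 12.3624 × (21.70 + 17.8) × √28.6 = 0.0023 × 12.3624 × 39.50 × 5.3479 = 6.0064 mm/d
Over 7 days: 6.0064 × 7 = 42.045 mm

42.0 mm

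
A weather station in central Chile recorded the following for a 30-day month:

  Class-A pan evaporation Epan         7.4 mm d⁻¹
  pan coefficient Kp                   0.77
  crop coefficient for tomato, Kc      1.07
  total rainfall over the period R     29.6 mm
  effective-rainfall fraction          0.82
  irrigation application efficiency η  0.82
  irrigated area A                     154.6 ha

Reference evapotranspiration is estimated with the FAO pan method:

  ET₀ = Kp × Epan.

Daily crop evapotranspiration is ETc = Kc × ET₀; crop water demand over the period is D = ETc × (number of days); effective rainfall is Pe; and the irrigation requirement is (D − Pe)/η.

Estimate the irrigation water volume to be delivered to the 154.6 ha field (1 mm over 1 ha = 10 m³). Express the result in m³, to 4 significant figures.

ET₀ = 0.77 × 7.4 = 5.6980 mm/d
ETc = Kc × ET₀ = 1.07 × 5.6980 = 6.0969 mm/d
Crop demand D = ETc × 30 d = 6.0969 × 30 = 182.907 mm
Pe = 0.82 × 29.6 = 24.272 mm
D − Pe = 182.907 − 24.272 = 158.635 mm
Gross irrigation = 158.635 / 0.82 = 193.457 mm
Volume = 193.457 mm × 154.6 ha × 10 = 299084.5 m³

299100 m³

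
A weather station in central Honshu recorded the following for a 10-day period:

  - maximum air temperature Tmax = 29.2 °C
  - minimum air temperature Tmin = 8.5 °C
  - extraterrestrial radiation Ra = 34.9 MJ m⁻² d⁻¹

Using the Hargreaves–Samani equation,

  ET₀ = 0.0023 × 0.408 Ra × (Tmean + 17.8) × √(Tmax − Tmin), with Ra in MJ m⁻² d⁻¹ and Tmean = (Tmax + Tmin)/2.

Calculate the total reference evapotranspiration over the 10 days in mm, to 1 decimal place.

54.6 mm

Tmean = (29.2 + 8.5)/2 = 18.85 °C
0.408 Ra = 0.408 × 34.9 = 14.2392 mm/d equivalent
ET₀ = 0.0023 × 14.2392 × (18.85 + 17.8) × √20.7 = 0.0023 × 14.2392 × 36.65 × 4.5497 = 5.4610 mm/d
Over 10 days: 5.4610 × 10 = 54.610 mm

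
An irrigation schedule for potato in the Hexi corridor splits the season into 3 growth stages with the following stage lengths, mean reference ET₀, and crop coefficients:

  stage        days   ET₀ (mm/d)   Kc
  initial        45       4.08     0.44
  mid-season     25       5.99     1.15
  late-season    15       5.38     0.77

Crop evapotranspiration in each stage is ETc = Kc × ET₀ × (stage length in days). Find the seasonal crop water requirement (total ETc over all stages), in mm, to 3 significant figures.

initial: 0.44 × 4.08 × 45 = 80.78 mm
mid-season: 1.15 × 5.99 × 25 = 172.21 mm
late-season: 0.77 × 5.38 × 15 = 62.14 mm
Seasonal total = 315.13 mm

315 mm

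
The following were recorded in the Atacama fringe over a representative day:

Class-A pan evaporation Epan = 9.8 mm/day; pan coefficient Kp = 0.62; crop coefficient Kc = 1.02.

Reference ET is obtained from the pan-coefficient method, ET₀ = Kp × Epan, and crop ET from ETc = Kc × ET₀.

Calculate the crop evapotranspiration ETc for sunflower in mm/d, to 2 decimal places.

ET₀ = 0.62 × 9.8 = 6.0760 mm/d
ETc = Kc × ET₀ = 1.02 × 6.0760 = 6.1975 mm/d

6.20 mm/d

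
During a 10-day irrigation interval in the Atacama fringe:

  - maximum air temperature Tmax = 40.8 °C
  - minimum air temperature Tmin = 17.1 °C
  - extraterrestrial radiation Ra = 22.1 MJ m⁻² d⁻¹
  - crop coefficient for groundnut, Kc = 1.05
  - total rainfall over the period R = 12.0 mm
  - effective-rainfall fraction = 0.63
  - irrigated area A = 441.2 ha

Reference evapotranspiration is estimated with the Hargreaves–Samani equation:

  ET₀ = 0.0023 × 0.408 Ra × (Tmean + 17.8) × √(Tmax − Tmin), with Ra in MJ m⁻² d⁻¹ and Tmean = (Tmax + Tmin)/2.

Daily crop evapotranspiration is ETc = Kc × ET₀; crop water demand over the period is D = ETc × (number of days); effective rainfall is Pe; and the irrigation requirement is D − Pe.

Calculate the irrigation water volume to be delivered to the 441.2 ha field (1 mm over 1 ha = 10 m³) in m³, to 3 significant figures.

Tmean = (40.8 + 17.1)/2 = 28.95 °C
0.408 Ra = 0.408 × 22.1 = 9.0168 mm/d equivalent
ET₀ = 0.0023 × 9.0168 × (28.95 + 17.8) × √23.7 = 0.0023 × 9.0168 × 46.75 × 4.8683 = 4.7200 mm/d
ETc = Kc × ET₀ = 1.05 × 4.7200 = 4.9560 mm/d
Crop demand D = ETc × 10 d = 4.9560 × 10 = 49.560 mm
Pe = 0.63 × 12.0 = 7.560 mm
D − Pe = 49.560 − 7.560 = 42.000 mm
Volume = 42.000 mm × 441.2 ha × 10 = 185304.0 m³

185000 m³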